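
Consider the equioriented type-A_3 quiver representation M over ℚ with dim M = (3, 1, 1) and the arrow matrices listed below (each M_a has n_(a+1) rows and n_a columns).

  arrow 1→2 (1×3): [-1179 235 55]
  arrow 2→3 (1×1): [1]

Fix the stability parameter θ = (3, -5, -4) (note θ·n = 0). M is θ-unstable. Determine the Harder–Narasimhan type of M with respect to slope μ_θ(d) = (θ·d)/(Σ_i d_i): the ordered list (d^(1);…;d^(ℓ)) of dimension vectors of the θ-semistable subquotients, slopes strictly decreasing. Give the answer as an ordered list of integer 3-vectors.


Barcode: M ≅ I[1,1]^2, I[1,3]. HN layers by μ_θ (2 steps, strictly decreasing):
  μ^(1)=3; μ^(2)=-2

((2, 0, 0); (1, 1, 1))


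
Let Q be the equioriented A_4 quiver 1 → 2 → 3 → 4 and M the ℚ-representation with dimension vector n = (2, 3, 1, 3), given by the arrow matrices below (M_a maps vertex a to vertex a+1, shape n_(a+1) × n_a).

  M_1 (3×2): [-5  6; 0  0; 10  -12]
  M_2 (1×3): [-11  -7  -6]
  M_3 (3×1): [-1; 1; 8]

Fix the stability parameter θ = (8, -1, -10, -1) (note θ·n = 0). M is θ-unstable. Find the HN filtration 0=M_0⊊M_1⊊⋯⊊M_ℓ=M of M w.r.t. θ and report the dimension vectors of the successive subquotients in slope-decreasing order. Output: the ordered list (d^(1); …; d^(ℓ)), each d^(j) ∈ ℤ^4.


Interval decomposition of M: I[1,1], I[1,4], I[2,2]^2, I[4,4]^2.
HN type (ℓ=2): μ^(1)=8; μ^(2)=-1

((1, 0, 0, 0); (1, 3, 1, 3))


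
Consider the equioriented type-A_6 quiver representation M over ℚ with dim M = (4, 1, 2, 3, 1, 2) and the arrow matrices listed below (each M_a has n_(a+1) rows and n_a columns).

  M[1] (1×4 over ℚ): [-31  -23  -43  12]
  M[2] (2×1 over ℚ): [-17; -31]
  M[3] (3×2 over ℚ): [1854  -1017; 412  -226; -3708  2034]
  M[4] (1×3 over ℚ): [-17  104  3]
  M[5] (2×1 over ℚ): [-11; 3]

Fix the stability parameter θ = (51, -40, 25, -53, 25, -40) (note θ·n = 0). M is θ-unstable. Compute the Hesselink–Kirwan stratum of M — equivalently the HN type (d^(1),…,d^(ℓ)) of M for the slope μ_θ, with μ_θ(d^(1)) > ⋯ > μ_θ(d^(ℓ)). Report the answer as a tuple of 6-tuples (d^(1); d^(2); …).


Barcode: M ≅ I[1,1]^3, I[1,6], I[3,3], I[4,4]^2, I[6,6]. HN layers by μ_θ (5 steps, strictly decreasing):
  μ^(1)=51; μ^(2)=25; μ^(3)=-16/3; μ^(4)=-40; μ^(5)=-53

((3, 0, 0, 0, 0, 0); (0, 0, 1, 0, 0, 0); (1, 1, 1, 1, 1, 1); (0, 0, 0, 0, 0, 1); (0, 0, 0, 2, 0, 0))


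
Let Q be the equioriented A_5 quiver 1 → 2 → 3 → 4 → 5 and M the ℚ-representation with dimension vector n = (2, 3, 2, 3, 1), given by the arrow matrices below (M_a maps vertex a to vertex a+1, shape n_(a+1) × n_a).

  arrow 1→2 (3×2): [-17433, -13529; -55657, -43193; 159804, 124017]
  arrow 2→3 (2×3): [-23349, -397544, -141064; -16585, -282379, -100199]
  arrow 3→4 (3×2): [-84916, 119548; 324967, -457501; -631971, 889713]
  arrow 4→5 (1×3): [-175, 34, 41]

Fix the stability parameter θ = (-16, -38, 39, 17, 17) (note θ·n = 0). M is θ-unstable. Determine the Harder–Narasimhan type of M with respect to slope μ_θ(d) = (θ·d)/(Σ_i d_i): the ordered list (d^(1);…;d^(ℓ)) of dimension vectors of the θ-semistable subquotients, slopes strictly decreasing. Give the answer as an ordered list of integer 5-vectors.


Interval decomposition of M: I[1,3], I[1,5], I[2,2], I[4,4]^2.
HN type (ℓ=5): μ^(1)=39; μ^(2)=73/3; μ^(3)=17; μ^(4)=-27; μ^(5)=-38

((0, 0, 1, 0, 0); (0, 0, 1, 1, 1); (0, 0, 0, 2, 0); (2, 2, 0, 0, 0); (0, 1, 0, 0, 0))


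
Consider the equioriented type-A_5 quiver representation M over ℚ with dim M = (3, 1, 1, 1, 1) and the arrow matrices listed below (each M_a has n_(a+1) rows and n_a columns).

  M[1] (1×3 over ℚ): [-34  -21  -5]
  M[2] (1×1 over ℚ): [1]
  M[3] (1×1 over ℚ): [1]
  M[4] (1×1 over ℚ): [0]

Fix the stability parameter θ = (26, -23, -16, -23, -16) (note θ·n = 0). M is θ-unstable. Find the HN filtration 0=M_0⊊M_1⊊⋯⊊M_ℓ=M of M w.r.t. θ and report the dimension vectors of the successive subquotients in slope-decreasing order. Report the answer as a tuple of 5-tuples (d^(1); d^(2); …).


Via rank(M_{q-1}∘⋯∘M_p): M ≅ I[1,1]^2, I[1,4], I[5,5].
μ_θ-semistable layers: μ^(1)=26; μ^(2)=-9; μ^(3)=-16

((2, 0, 0, 0, 0); (1, 1, 1, 1, 0); (0, 0, 0, 0, 1))


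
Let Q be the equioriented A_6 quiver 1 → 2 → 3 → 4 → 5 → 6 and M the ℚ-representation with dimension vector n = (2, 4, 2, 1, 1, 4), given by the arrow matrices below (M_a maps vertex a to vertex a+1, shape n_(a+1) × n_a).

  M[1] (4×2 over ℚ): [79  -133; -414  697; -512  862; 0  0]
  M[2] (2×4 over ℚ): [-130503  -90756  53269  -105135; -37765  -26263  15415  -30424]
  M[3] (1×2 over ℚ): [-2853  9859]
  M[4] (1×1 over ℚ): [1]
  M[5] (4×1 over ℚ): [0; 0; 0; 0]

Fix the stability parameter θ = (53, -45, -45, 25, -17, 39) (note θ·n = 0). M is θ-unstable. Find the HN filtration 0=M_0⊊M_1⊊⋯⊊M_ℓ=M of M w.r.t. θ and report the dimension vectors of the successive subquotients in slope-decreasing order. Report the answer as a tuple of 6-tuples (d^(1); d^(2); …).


Barcode: M ≅ I[1,3], I[1,5], I[2,2]^2, I[6,6]^4. HN layers by μ_θ (4 steps, strictly decreasing):
  μ^(1)=39; μ^(2)=4; μ^(3)=-37/3; μ^(4)=-45

((0, 0, 0, 0, 0, 4); (0, 0, 0, 1, 1, 0); (2, 2, 2, 0, 0, 0); (0, 2, 0, 0, 0, 0))


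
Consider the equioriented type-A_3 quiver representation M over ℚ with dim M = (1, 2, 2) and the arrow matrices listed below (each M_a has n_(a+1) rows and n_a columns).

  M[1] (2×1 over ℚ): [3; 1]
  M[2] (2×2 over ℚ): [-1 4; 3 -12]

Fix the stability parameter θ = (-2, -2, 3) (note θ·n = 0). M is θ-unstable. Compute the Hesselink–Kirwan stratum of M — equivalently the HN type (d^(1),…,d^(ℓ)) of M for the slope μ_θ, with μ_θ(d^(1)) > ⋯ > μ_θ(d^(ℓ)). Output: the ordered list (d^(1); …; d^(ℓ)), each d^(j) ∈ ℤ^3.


Barcode: M ≅ I[1,3], I[2,2], I[3,3]. HN layers by μ_θ (2 steps, strictly decreasing):
  μ^(1)=3; μ^(2)=-2

((0, 0, 2); (1, 2, 0))


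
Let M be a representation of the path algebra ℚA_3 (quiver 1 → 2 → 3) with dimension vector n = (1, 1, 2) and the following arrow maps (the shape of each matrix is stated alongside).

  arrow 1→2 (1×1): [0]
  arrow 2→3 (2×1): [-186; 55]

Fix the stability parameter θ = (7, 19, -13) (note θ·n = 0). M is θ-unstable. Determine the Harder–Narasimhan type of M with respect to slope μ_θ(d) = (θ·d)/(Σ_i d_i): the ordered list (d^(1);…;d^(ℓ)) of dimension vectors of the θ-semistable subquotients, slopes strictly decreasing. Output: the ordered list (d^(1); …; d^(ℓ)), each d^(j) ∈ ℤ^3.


Barcode: M ≅ I[1,1], I[2,3], I[3,3]. HN layers by μ_θ (3 steps, strictly decreasing):
  μ^(1)=7; μ^(2)=3; μ^(3)=-13

((1, 0, 0); (0, 1, 1); (0, 0, 1))


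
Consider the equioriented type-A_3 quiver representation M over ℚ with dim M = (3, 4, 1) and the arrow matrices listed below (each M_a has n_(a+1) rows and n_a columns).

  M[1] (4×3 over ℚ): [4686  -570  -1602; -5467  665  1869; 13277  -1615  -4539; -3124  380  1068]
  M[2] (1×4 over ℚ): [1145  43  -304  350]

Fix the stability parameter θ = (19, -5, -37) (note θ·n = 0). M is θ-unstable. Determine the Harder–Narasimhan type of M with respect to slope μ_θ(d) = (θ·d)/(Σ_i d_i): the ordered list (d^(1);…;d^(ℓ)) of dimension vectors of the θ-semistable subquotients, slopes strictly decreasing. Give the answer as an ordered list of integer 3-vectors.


Barcode: M ≅ I[1,1]^2, I[1,3], I[2,2]^3. HN layers by μ_θ (3 steps, strictly decreasing):
  μ^(1)=19; μ^(2)=-5; μ^(3)=-23/3

((2, 0, 0); (0, 3, 0); (1, 1, 1))


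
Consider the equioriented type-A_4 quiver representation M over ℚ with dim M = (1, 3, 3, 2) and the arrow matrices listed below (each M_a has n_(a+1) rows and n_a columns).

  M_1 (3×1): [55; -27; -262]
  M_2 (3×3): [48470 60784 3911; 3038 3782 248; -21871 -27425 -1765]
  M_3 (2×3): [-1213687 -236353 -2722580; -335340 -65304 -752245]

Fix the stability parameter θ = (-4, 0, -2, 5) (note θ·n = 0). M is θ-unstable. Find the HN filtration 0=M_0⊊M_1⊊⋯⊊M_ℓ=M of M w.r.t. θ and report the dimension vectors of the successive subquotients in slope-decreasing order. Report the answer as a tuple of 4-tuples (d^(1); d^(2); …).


Via rank(M_{q-1}∘⋯∘M_p): M ≅ I[1,2], I[2,4]^2, I[3,3].
μ_θ-semistable layers: μ^(1)=5; μ^(2)=0; μ^(3)=-1; μ^(4)=-2; μ^(5)=-4

((0, 0, 0, 2); (0, 1, 0, 0); (0, 2, 2, 0); (0, 0, 1, 0); (1, 0, 0, 0))


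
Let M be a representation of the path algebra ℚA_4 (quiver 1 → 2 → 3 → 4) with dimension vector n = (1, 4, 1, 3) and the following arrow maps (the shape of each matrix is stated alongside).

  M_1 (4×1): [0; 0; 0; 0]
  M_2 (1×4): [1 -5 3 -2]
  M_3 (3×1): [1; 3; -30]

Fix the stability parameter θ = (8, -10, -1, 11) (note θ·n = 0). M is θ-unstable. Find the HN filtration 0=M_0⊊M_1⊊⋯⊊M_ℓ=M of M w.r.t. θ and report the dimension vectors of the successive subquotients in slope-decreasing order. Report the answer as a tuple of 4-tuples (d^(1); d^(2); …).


Interval decomposition of M: I[1,1], I[2,2]^3, I[2,4], I[4,4]^2.
HN type (ℓ=4): μ^(1)=11; μ^(2)=8; μ^(3)=-1; μ^(4)=-10

((0, 0, 0, 3); (1, 0, 0, 0); (0, 0, 1, 0); (0, 4, 0, 0))


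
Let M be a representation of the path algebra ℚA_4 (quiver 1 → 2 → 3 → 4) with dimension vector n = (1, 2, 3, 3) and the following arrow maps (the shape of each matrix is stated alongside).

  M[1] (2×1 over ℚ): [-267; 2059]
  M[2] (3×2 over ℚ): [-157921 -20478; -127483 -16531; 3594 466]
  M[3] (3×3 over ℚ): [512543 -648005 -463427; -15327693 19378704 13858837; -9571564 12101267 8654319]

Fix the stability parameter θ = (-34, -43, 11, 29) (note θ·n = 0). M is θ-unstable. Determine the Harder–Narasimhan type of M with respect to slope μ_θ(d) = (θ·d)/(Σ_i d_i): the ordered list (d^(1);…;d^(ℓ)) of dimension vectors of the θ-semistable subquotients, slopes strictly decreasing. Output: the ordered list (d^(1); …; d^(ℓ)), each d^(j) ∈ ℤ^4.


Via rank(M_{q-1}∘⋯∘M_p): M ≅ I[1,4], I[2,4], I[3,4].
μ_θ-semistable layers: μ^(1)=29; μ^(2)=11; μ^(3)=-77/2; μ^(4)=-43

((0, 0, 0, 3); (0, 0, 3, 0); (1, 1, 0, 0); (0, 1, 0, 0))


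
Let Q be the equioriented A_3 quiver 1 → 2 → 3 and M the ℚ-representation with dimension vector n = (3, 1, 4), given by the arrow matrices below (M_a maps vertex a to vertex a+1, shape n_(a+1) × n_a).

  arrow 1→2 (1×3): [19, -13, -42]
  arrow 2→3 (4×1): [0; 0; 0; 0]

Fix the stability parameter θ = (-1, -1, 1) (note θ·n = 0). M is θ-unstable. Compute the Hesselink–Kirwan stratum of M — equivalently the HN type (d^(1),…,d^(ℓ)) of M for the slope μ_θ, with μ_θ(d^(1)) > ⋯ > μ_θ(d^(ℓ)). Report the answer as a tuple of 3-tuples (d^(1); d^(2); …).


Via rank(M_{q-1}∘⋯∘M_p): M ≅ I[1,1]^2, I[1,2], I[3,3]^4.
μ_θ-semistable layers: μ^(1)=1; μ^(2)=-1

((0, 0, 4); (3, 1, 0))


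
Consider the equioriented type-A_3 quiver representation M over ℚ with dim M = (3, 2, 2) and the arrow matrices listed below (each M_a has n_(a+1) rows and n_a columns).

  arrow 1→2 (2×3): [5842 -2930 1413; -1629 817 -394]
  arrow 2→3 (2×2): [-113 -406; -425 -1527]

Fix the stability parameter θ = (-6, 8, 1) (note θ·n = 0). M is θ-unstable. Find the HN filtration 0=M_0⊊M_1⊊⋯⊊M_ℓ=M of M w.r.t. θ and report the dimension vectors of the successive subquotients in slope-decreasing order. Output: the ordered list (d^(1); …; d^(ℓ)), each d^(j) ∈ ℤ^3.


Via rank(M_{q-1}∘⋯∘M_p): M ≅ I[1,1], I[1,3]^2.
μ_θ-semistable layers: μ^(1)=9/2; μ^(2)=-6

((0, 2, 2); (3, 0, 0))


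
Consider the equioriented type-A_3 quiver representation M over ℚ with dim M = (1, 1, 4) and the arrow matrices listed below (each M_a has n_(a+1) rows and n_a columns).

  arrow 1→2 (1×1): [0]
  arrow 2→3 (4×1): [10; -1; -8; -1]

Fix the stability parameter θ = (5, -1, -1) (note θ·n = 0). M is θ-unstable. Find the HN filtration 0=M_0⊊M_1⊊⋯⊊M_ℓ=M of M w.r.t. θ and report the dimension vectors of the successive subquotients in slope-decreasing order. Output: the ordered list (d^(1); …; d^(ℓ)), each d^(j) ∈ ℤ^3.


Barcode: M ≅ I[1,1], I[2,3], I[3,3]^3. HN layers by μ_θ (2 steps, strictly decreasing):
  μ^(1)=5; μ^(2)=-1

((1, 0, 0); (0, 1, 4))


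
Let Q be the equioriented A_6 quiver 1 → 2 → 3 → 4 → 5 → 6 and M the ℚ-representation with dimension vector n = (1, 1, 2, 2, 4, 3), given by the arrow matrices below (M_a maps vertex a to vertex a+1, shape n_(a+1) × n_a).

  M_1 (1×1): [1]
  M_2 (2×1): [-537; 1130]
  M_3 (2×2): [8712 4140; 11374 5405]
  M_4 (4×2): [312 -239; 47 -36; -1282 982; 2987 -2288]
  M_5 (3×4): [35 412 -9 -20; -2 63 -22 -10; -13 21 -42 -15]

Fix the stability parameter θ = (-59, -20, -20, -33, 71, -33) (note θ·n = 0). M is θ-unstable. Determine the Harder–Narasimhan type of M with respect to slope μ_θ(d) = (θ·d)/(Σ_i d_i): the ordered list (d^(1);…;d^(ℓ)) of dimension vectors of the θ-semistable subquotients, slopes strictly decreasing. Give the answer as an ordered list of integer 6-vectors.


Barcode: M ≅ I[1,6], I[3,3], I[4,6], I[5,5], I[5,6]. HN layers by μ_θ (6 steps, strictly decreasing):
  μ^(1)=71; μ^(2)=19; μ^(3)=-20; μ^(4)=-73/3; μ^(5)=-33; μ^(6)=-59

((0, 0, 0, 0, 1, 0); (0, 0, 0, 0, 3, 3); (0, 0, 1, 0, 0, 0); (0, 1, 1, 1, 0, 0); (0, 0, 0, 1, 0, 0); (1, 0, 0, 0, 0, 0))


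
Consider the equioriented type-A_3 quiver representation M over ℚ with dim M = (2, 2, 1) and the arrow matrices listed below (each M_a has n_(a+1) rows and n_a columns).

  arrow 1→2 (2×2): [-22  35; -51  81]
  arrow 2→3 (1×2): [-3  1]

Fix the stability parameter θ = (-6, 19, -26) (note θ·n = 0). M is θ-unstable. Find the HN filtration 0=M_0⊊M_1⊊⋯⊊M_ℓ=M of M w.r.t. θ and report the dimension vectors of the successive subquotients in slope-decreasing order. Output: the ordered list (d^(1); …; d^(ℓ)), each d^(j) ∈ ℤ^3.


Interval decomposition of M: I[1,2], I[1,3].
HN type (ℓ=3): μ^(1)=19; μ^(2)=-7/2; μ^(3)=-6

((0, 1, 0); (0, 1, 1); (2, 0, 0))


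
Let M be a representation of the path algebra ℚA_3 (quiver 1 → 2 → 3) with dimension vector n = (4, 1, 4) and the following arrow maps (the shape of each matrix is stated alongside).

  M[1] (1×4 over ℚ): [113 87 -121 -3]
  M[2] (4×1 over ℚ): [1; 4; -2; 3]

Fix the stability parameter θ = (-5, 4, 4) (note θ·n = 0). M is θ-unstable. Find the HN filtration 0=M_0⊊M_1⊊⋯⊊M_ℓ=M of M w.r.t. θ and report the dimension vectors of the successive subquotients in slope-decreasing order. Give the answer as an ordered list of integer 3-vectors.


Interval decomposition of M: I[1,1]^3, I[1,3], I[3,3]^3.
HN type (ℓ=2): μ^(1)=4; μ^(2)=-5

((0, 1, 4); (4, 0, 0))


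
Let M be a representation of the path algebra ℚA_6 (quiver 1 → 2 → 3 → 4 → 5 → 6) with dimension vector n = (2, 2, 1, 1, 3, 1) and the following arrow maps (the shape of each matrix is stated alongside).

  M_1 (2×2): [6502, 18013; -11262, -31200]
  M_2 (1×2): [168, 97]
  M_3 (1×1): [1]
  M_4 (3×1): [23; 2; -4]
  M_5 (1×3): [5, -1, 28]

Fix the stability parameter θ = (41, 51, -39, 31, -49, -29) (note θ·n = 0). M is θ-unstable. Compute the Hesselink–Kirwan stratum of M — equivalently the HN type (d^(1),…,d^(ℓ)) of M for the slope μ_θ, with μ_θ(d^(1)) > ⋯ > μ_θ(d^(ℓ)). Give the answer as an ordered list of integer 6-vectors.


Via rank(M_{q-1}∘⋯∘M_p): M ≅ I[1,2], I[1,6], I[5,5]^2.
μ_θ-semistable layers: μ^(1)=51; μ^(2)=41; μ^(3)=1; μ^(4)=-49

((0, 1, 0, 0, 0, 0); (1, 0, 0, 0, 0, 0); (1, 1, 1, 1, 1, 1); (0, 0, 0, 0, 2, 0))


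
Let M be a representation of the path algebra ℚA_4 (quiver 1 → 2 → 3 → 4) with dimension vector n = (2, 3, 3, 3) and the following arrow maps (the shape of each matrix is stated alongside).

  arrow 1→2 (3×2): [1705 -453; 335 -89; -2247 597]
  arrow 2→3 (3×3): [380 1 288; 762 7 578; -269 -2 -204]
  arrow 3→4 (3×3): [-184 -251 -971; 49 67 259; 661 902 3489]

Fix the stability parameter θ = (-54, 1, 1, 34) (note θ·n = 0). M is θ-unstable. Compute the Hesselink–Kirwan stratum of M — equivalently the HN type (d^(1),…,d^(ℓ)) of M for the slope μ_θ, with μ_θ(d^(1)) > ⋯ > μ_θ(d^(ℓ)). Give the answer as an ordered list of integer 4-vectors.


Interval decomposition of M: I[1,4]^2, I[2,4].
HN type (ℓ=3): μ^(1)=34; μ^(2)=1; μ^(3)=-54

((0, 0, 0, 3); (0, 3, 3, 0); (2, 0, 0, 0))


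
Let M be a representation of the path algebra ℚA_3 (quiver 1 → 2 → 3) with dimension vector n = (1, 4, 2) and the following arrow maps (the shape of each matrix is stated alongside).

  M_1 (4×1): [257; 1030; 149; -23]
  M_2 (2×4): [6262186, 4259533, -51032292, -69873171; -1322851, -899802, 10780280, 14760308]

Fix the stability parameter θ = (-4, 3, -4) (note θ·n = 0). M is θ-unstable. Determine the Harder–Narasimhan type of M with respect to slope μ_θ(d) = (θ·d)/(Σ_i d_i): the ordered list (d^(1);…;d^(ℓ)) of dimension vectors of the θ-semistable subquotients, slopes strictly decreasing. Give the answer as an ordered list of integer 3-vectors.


Interval decomposition of M: I[1,3], I[2,2]^2, I[2,3].
HN type (ℓ=3): μ^(1)=3; μ^(2)=-1/2; μ^(3)=-4

((0, 2, 0); (0, 2, 2); (1, 0, 0))


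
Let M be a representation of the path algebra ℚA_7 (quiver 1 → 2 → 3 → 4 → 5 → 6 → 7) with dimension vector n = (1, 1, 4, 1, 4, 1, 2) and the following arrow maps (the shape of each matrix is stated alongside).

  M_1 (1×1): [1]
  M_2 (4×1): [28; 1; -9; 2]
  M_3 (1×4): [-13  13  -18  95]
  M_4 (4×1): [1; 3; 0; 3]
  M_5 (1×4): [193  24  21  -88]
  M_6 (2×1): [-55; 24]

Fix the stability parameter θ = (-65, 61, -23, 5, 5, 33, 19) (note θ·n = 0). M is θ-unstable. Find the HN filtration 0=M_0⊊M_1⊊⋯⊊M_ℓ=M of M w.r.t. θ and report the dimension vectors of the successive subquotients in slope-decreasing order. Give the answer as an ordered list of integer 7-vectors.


Via rank(M_{q-1}∘⋯∘M_p): M ≅ I[1,7], I[3,3]^3, I[5,5]^3, I[7,7].
μ_θ-semistable layers: μ^(1)=26; μ^(2)=19; μ^(3)=12; μ^(4)=5; μ^(5)=-23; μ^(6)=-65

((0, 0, 0, 0, 0, 1, 1); (0, 0, 0, 0, 0, 0, 1); (0, 1, 1, 1, 1, 0, 0); (0, 0, 0, 0, 3, 0, 0); (0, 0, 3, 0, 0, 0, 0); (1, 0, 0, 0, 0, 0, 0))


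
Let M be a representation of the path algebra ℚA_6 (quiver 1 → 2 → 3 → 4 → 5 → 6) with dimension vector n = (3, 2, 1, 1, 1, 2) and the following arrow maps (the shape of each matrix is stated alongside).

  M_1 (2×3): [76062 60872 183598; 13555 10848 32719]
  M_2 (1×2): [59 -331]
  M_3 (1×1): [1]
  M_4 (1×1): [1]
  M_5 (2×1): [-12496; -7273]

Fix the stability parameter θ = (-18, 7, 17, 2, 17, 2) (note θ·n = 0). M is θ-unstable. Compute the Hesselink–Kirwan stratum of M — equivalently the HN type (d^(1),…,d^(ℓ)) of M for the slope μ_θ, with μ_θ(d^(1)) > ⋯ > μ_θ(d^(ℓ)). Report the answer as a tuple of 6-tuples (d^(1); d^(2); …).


Barcode: M ≅ I[1,1], I[1,2], I[1,6], I[6,6]. HN layers by μ_θ (4 steps, strictly decreasing):
  μ^(1)=19/2; μ^(2)=7; μ^(3)=2; μ^(4)=-18

((0, 0, 1, 1, 1, 1); (0, 2, 0, 0, 0, 0); (0, 0, 0, 0, 0, 1); (3, 0, 0, 0, 0, 0))


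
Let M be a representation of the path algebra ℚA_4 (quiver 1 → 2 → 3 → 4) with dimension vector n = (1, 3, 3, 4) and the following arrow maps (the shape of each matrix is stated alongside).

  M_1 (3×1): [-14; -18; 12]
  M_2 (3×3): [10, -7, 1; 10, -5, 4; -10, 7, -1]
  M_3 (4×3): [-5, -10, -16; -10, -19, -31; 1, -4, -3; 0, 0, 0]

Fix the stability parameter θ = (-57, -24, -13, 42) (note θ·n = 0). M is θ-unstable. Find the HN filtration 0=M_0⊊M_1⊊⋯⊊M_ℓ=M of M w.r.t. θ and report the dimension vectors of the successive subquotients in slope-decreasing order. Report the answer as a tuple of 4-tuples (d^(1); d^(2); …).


Barcode: M ≅ I[1,4], I[2,2], I[2,4], I[3,4], I[4,4]. HN layers by μ_θ (4 steps, strictly decreasing):
  μ^(1)=42; μ^(2)=-13; μ^(3)=-24; μ^(4)=-57

((0, 0, 0, 4); (0, 0, 3, 0); (0, 3, 0, 0); (1, 0, 0, 0))


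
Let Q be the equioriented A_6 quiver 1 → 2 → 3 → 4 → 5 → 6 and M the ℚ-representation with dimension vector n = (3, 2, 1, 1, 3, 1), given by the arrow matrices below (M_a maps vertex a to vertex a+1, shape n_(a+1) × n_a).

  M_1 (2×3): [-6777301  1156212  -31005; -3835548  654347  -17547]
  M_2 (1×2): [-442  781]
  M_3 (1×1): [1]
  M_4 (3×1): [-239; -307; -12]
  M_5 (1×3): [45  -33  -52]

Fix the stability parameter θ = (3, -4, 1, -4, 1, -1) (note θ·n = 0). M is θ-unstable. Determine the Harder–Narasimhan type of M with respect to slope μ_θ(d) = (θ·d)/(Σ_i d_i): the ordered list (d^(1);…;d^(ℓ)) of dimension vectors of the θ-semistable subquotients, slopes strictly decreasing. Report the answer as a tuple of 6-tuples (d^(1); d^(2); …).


Via rank(M_{q-1}∘⋯∘M_p): M ≅ I[1,1], I[1,2], I[1,5], I[5,5], I[5,6].
μ_θ-semistable layers: μ^(1)=3; μ^(2)=1; μ^(3)=0; μ^(4)=-1/2; μ^(5)=-1

((1, 0, 0, 0, 0, 0); (0, 0, 0, 0, 2, 0); (0, 0, 0, 0, 1, 1); (1, 1, 0, 0, 0, 0); (1, 1, 1, 1, 0, 0))


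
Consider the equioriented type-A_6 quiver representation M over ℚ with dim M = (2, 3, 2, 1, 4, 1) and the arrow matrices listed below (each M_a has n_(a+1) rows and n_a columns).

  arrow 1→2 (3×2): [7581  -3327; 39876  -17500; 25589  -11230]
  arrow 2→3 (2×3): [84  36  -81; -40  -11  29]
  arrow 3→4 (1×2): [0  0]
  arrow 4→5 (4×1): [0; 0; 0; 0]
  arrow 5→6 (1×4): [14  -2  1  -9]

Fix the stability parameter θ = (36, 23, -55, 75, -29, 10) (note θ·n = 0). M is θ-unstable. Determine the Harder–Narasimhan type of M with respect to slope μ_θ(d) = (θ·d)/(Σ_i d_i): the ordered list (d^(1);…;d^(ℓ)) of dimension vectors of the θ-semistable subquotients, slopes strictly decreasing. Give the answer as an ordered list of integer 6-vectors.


Barcode: M ≅ I[1,2], I[1,3], I[2,3], I[4,4], I[5,5]^3, I[5,6]. HN layers by μ_θ (6 steps, strictly decreasing):
  μ^(1)=75; μ^(2)=59/2; μ^(3)=10; μ^(4)=4/3; μ^(5)=-16; μ^(6)=-29

((0, 0, 0, 1, 0, 0); (1, 1, 0, 0, 0, 0); (0, 0, 0, 0, 0, 1); (1, 1, 1, 0, 0, 0); (0, 1, 1, 0, 0, 0); (0, 0, 0, 0, 4, 0))


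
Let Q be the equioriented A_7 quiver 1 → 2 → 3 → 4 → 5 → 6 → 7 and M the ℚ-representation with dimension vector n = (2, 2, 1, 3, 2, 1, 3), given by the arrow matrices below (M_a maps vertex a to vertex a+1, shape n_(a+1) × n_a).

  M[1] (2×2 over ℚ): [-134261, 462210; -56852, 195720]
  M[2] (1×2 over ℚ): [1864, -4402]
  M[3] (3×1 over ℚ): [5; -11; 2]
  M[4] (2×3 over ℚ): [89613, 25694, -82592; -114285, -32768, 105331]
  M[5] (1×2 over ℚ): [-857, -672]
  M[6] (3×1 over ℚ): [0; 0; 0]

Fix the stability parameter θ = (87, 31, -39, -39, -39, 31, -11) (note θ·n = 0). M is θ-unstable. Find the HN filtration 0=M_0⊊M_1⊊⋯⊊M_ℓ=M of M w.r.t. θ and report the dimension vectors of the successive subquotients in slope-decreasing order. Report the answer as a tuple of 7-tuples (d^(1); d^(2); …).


Interval decomposition of M: I[1,1], I[1,2], I[2,6], I[4,4], I[4,5], I[7,7]^3.
HN type (ℓ=6): μ^(1)=87; μ^(2)=59; μ^(3)=31; μ^(4)=-11; μ^(5)=-43/2; μ^(6)=-39

((1, 0, 0, 0, 0, 0, 0); (1, 1, 0, 0, 0, 0, 0); (0, 0, 0, 0, 0, 1, 0); (0, 0, 0, 0, 0, 0, 3); (0, 1, 1, 1, 1, 0, 0); (0, 0, 0, 2, 1, 0, 0))


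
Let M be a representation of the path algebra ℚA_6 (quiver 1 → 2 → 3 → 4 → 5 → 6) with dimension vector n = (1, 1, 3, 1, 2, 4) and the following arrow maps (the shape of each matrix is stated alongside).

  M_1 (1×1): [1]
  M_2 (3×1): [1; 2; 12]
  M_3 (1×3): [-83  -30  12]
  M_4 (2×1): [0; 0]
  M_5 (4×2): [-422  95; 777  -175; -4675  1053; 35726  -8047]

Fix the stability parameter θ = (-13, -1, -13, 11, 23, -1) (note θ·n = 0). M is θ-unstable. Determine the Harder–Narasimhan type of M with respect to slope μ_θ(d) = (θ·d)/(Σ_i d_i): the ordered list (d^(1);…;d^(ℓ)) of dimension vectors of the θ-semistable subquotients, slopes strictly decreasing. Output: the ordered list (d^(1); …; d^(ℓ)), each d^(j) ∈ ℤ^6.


Interval decomposition of M: I[1,4], I[3,3]^2, I[5,6]^2, I[6,6]^2.
HN type (ℓ=4): μ^(1)=11; μ^(2)=-1; μ^(3)=-7; μ^(4)=-13

((0, 0, 0, 1, 2, 2); (0, 0, 0, 0, 0, 2); (0, 1, 1, 0, 0, 0); (1, 0, 2, 0, 0, 0))


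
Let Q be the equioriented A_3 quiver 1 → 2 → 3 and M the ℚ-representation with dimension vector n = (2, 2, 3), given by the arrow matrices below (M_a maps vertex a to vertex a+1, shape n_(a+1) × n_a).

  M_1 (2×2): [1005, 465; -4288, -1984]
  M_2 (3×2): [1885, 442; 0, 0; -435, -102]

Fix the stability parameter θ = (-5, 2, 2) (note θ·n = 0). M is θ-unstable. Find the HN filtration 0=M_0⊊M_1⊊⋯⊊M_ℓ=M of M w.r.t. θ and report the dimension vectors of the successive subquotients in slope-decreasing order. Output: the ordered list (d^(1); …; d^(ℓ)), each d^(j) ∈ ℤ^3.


Barcode: M ≅ I[1,1], I[1,3], I[2,2], I[3,3]^2. HN layers by μ_θ (2 steps, strictly decreasing):
  μ^(1)=2; μ^(2)=-5

((0, 2, 3); (2, 0, 0))


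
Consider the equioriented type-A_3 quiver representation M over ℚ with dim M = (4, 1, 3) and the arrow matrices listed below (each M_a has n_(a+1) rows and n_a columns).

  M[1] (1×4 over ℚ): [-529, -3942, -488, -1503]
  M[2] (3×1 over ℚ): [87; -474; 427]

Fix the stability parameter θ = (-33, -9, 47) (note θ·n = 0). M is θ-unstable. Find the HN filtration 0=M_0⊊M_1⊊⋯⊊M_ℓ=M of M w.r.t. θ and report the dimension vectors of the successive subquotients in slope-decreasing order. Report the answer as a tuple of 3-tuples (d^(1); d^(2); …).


Interval decomposition of M: I[1,1]^3, I[1,3], I[3,3]^2.
HN type (ℓ=3): μ^(1)=47; μ^(2)=-9; μ^(3)=-33

((0, 0, 3); (0, 1, 0); (4, 0, 0))


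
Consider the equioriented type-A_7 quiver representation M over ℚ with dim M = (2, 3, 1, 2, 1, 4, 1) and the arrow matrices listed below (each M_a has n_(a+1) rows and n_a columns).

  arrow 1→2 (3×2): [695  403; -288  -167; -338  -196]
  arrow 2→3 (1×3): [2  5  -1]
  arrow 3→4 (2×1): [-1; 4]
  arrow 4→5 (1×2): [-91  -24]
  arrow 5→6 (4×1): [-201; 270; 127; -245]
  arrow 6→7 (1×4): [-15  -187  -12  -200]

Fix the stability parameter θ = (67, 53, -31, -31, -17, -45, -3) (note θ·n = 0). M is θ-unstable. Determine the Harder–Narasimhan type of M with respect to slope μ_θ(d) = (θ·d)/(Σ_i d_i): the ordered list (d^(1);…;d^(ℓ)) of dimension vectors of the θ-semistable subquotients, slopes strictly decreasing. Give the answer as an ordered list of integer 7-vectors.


Via rank(M_{q-1}∘⋯∘M_p): M ≅ I[1,2], I[1,7], I[2,2], I[4,4], I[6,6]^3.
μ_θ-semistable layers: μ^(1)=60; μ^(2)=53; μ^(3)=-1; μ^(4)=-31; μ^(5)=-45

((1, 1, 0, 0, 0, 0, 0); (0, 1, 0, 0, 0, 0, 0); (1, 1, 1, 1, 1, 1, 1); (0, 0, 0, 1, 0, 0, 0); (0, 0, 0, 0, 0, 3, 0))


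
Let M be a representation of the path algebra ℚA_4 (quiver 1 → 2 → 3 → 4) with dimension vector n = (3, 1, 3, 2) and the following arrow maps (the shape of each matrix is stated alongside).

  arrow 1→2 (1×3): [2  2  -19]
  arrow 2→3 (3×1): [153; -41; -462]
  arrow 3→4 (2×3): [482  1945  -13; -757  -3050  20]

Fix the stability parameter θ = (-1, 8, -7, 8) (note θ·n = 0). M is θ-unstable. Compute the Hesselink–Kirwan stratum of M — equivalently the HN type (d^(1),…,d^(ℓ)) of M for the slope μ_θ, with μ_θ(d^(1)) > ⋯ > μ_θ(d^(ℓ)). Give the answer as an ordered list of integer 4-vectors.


Barcode: M ≅ I[1,1]^2, I[1,4], I[3,3], I[3,4]. HN layers by μ_θ (4 steps, strictly decreasing):
  μ^(1)=8; μ^(2)=1/2; μ^(3)=-1; μ^(4)=-7

((0, 0, 0, 2); (0, 1, 1, 0); (3, 0, 0, 0); (0, 0, 2, 0))


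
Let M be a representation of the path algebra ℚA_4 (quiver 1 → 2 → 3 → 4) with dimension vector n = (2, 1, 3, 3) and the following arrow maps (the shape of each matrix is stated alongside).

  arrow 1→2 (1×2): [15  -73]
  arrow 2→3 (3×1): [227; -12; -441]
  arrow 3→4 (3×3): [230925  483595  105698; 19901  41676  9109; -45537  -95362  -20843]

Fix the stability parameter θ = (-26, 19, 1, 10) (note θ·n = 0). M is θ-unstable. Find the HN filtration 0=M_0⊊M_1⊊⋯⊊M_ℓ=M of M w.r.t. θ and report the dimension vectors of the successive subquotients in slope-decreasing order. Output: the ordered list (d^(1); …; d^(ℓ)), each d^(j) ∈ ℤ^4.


Via rank(M_{q-1}∘⋯∘M_p): M ≅ I[1,1], I[1,4], I[3,3], I[3,4], I[4,4].
μ_θ-semistable layers: μ^(1)=10; μ^(2)=1; μ^(3)=-26

((0, 1, 1, 3); (0, 0, 2, 0); (2, 0, 0, 0))


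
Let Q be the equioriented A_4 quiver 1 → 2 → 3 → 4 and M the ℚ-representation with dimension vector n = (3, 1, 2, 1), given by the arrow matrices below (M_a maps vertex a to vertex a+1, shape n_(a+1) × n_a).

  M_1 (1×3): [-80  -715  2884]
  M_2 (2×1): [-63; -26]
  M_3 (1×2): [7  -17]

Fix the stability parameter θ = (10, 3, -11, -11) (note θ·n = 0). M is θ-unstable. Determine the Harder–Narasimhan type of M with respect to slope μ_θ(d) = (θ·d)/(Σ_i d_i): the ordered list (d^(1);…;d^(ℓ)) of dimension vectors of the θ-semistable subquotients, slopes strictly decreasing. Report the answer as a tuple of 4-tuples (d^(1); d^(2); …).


Interval decomposition of M: I[1,1]^2, I[1,4], I[3,3].
HN type (ℓ=3): μ^(1)=10; μ^(2)=-9/4; μ^(3)=-11

((2, 0, 0, 0); (1, 1, 1, 1); (0, 0, 1, 0))


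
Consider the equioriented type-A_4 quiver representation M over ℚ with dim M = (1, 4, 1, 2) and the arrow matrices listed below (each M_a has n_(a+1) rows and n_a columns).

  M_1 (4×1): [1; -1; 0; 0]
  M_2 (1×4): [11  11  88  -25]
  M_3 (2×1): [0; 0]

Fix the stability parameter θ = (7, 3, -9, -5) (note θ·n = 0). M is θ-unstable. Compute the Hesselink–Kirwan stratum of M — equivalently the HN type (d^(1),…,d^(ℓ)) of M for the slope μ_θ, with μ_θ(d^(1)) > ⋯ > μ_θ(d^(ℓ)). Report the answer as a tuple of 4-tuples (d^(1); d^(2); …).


Interval decomposition of M: I[1,2], I[2,2]^2, I[2,3], I[4,4]^2.
HN type (ℓ=4): μ^(1)=5; μ^(2)=3; μ^(3)=-3; μ^(4)=-5

((1, 1, 0, 0); (0, 2, 0, 0); (0, 1, 1, 0); (0, 0, 0, 2))


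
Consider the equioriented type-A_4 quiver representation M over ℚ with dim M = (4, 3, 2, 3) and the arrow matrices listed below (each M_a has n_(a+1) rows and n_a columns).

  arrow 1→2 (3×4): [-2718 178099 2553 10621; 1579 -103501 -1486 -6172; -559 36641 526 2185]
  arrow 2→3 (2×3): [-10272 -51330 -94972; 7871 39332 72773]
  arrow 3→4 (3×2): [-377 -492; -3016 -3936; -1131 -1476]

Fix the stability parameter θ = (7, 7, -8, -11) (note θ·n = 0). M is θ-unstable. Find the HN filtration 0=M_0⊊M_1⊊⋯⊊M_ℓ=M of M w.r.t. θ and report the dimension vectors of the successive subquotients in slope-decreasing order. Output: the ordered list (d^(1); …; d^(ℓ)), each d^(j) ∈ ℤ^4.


Interval decomposition of M: I[1,1], I[1,2], I[1,3], I[1,4], I[4,4]^2.
HN type (ℓ=4): μ^(1)=7; μ^(2)=2; μ^(3)=-5/4; μ^(4)=-11

((2, 1, 0, 0); (1, 1, 1, 0); (1, 1, 1, 1); (0, 0, 0, 2))


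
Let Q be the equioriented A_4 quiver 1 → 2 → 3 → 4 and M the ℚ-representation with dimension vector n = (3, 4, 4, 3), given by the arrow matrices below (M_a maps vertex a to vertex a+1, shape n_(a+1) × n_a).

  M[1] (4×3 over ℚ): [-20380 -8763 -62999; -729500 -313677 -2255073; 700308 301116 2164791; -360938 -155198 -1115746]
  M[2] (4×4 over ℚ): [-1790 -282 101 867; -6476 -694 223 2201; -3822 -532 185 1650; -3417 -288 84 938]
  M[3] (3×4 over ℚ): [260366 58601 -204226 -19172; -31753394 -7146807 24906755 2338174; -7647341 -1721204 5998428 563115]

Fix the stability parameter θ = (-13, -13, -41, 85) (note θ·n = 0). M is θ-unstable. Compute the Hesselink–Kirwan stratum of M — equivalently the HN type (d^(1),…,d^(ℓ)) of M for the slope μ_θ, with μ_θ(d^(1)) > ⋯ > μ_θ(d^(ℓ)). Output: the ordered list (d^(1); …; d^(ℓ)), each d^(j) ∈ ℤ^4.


Interval decomposition of M: I[1,4]^3, I[2,2], I[3,3].
HN type (ℓ=4): μ^(1)=85; μ^(2)=-13; μ^(3)=-67/3; μ^(4)=-41

((0, 0, 0, 3); (0, 1, 0, 0); (3, 3, 3, 0); (0, 0, 1, 0))


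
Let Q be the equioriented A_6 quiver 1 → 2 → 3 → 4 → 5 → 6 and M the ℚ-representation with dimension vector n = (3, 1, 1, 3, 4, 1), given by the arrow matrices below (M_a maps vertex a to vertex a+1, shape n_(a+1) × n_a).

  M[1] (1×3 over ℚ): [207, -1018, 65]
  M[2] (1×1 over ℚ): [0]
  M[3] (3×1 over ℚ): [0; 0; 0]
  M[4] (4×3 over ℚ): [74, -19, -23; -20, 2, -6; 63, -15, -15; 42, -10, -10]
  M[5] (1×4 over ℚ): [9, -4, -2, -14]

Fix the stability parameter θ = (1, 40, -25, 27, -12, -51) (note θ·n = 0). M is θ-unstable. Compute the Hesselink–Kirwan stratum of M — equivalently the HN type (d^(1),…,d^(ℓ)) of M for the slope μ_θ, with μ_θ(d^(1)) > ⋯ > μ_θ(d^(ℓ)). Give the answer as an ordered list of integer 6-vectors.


Interval decomposition of M: I[1,1]^2, I[1,2], I[3,3], I[4,4], I[4,5], I[4,6], I[5,5]^2.
HN type (ℓ=6): μ^(1)=40; μ^(2)=27; μ^(3)=15/2; μ^(4)=1; μ^(5)=-12; μ^(6)=-25

((0, 1, 0, 0, 0, 0); (0, 0, 0, 1, 0, 0); (0, 0, 0, 1, 1, 0); (3, 0, 0, 0, 0, 0); (0, 0, 0, 1, 3, 1); (0, 0, 1, 0, 0, 0))


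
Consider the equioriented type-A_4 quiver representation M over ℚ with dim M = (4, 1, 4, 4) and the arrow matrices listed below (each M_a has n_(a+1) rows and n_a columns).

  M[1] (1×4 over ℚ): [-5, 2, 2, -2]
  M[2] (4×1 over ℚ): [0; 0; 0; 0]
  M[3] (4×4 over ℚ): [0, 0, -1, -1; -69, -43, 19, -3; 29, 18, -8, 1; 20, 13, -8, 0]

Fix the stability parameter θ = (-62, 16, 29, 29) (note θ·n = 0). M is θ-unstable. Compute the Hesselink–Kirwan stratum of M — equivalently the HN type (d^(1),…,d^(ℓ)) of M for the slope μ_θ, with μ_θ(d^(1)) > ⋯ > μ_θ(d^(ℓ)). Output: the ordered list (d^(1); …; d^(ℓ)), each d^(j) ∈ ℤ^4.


Interval decomposition of M: I[1,1]^3, I[1,2], I[3,4]^4.
HN type (ℓ=3): μ^(1)=29; μ^(2)=16; μ^(3)=-62

((0, 0, 4, 4); (0, 1, 0, 0); (4, 0, 0, 0))


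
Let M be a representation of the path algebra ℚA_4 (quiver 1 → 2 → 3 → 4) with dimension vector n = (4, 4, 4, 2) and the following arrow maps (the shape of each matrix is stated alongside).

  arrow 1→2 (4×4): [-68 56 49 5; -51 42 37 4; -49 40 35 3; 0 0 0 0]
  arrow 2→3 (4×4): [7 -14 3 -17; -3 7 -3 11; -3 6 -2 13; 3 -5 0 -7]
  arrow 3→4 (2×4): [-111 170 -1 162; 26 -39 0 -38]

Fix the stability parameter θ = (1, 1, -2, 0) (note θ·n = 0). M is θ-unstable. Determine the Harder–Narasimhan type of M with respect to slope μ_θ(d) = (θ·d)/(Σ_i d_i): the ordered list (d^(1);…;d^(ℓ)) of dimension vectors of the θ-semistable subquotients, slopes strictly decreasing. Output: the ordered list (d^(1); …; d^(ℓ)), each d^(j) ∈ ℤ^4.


Via rank(M_{q-1}∘⋯∘M_p): M ≅ I[1,1], I[1,3], I[1,4]^2, I[2,2], I[3,3].
μ_θ-semistable layers: μ^(1)=1; μ^(2)=0; μ^(3)=-2

((1, 1, 0, 0); (3, 3, 3, 2); (0, 0, 1, 0))


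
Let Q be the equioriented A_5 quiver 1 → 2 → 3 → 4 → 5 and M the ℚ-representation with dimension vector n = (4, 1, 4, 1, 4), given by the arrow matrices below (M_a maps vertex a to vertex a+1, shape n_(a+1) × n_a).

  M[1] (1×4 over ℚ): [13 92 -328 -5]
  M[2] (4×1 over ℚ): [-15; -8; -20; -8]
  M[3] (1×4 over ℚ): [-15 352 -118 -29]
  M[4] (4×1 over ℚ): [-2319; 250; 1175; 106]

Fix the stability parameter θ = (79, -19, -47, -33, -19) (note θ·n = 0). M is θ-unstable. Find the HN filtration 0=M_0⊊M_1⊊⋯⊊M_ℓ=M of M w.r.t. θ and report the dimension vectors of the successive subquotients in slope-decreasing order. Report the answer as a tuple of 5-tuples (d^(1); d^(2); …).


Barcode: M ≅ I[1,1]^3, I[1,5], I[3,3]^3, I[5,5]^3. HN layers by μ_θ (4 steps, strictly decreasing):
  μ^(1)=79; μ^(2)=-39/5; μ^(3)=-19; μ^(4)=-47

((3, 0, 0, 0, 0); (1, 1, 1, 1, 1); (0, 0, 0, 0, 3); (0, 0, 3, 0, 0))


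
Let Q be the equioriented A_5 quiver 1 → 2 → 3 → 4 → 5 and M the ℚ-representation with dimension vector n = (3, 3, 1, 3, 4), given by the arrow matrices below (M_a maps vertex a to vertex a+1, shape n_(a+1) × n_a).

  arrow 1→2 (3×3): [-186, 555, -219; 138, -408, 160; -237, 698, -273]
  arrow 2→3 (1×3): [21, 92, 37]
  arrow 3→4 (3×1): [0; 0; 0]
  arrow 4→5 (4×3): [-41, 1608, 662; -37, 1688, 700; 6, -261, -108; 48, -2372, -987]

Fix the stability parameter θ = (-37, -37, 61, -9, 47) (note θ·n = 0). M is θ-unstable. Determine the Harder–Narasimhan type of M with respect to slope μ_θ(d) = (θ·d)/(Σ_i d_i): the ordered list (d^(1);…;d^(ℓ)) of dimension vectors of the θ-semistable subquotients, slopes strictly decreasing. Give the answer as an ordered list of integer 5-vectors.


Via rank(M_{q-1}∘⋯∘M_p): M ≅ I[1,2]^2, I[1,3], I[4,5]^3, I[5,5].
μ_θ-semistable layers: μ^(1)=61; μ^(2)=47; μ^(3)=-9; μ^(4)=-37

((0, 0, 1, 0, 0); (0, 0, 0, 0, 4); (0, 0, 0, 3, 0); (3, 3, 0, 0, 0))


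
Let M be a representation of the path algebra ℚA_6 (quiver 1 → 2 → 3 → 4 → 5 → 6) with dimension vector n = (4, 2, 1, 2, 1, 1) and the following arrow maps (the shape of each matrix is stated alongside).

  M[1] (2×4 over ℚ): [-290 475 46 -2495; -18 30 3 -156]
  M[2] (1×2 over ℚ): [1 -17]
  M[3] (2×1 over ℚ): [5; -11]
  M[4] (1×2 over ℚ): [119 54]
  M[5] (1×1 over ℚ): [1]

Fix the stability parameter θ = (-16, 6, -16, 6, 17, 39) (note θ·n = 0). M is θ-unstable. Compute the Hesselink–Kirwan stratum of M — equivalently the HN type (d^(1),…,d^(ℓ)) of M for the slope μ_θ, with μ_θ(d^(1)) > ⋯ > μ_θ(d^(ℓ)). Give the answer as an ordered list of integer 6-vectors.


Via rank(M_{q-1}∘⋯∘M_p): M ≅ I[1,1]^2, I[1,2], I[1,6], I[4,4].
μ_θ-semistable layers: μ^(1)=39; μ^(2)=17; μ^(3)=6; μ^(4)=-5; μ^(5)=-16

((0, 0, 0, 0, 0, 1); (0, 0, 0, 0, 1, 0); (0, 1, 0, 2, 0, 0); (0, 1, 1, 0, 0, 0); (4, 0, 0, 0, 0, 0))


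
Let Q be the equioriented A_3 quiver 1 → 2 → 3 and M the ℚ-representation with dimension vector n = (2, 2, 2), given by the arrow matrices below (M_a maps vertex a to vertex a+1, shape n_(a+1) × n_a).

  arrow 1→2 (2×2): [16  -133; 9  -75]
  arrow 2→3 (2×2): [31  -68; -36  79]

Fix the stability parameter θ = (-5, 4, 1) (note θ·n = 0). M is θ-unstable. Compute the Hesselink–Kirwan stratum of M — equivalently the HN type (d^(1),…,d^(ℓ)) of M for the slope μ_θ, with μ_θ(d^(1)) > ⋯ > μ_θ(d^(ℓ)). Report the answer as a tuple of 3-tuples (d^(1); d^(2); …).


Barcode: M ≅ I[1,3]^2. HN layers by μ_θ (2 steps, strictly decreasing):
  μ^(1)=5/2; μ^(2)=-5

((0, 2, 2); (2, 0, 0))


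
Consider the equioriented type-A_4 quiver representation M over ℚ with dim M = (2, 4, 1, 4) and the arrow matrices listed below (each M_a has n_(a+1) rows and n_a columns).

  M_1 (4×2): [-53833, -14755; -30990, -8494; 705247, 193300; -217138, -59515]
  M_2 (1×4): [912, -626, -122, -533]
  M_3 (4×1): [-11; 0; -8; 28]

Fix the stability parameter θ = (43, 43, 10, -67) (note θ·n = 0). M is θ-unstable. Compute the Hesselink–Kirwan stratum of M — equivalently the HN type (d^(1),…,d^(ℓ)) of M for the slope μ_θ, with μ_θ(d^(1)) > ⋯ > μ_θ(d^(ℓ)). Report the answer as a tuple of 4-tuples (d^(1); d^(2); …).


Via rank(M_{q-1}∘⋯∘M_p): M ≅ I[1,2], I[1,4], I[2,2]^2, I[4,4]^3.
μ_θ-semistable layers: μ^(1)=43; μ^(2)=29/4; μ^(3)=-67

((1, 3, 0, 0); (1, 1, 1, 1); (0, 0, 0, 3))


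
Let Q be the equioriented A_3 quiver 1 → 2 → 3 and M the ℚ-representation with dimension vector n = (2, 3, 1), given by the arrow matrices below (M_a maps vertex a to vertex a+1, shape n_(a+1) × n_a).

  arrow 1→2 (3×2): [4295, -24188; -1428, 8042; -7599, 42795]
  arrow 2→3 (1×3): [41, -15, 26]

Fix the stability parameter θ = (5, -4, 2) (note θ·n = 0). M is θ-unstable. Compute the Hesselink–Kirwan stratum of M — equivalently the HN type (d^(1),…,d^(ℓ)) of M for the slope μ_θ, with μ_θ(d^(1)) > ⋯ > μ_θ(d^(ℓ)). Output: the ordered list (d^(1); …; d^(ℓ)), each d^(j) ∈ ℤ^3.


Via rank(M_{q-1}∘⋯∘M_p): M ≅ I[1,2], I[1,3], I[2,2].
μ_θ-semistable layers: μ^(1)=2; μ^(2)=1/2; μ^(3)=-4

((0, 0, 1); (2, 2, 0); (0, 1, 0))
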